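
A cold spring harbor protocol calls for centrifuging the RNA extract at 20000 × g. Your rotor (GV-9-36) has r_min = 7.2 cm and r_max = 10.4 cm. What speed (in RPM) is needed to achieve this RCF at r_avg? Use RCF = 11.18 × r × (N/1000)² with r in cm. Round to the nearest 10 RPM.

≈ 14260 RPM

r_avg = (7.2 + 10.4) / 2 = 8.8 cm
RCF = 11.18 × r × (N/1000)²
20,000 = 11.18 × 8.8 × (N/1000)²
(N/1000)² = 20,000 / 98.384 = 203.2851
N = 1000 × √203.2851 ≈ 14,257.8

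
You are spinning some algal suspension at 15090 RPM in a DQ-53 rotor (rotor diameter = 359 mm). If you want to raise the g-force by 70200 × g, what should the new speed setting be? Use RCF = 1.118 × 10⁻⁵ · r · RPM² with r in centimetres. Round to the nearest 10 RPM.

N₂ ≈ 24030 RPM

r = 359 mm / 2 = 179.5 mm = 17.95 cm
Current RCF = 1.118 × 10⁻⁵ × 17.95 × (15090)² = 1.118 × 10⁻⁵ × 17.95 × 227,708,100 ≈ 45,696.7 × g
Target RCF = 45,696.7 + 70,200 = 115,896.7 × g
N² = 115,896.7 / (20.0681 × 10⁻⁵) = 577,517,054
N ≈ √577,517,054 ≈ 24,031.6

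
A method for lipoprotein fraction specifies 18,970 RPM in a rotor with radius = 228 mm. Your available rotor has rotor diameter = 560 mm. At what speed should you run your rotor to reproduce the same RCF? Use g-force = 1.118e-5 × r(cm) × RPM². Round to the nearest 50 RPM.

Original rotor: r = 228 mm = 22.8 cm
RCF = 1.118 × 10⁻⁵ × r × N²
RCF_original = 1.118 × 10⁻⁵ × 22.8 × (18970)² = 1.118 × 10⁻⁵ × 22.8 × 359,860,900 ≈ 91,730 × g
Your rotor: r = 560 mm / 2 = 280 mm = 28 cm
91,730 = 1.118 × 10⁻⁵ × 28 × N²
N² = 91,730 / (31.304 × 10⁻⁵) = 293,029,645
N ≈ √293,029,645 ≈ 17,118.1

17100 RPM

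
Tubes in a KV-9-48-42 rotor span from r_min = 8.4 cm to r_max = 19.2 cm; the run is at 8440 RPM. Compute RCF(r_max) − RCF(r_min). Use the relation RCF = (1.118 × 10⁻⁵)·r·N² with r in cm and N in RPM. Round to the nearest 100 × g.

≈ 8600 g

RCF_max = 1.118 × 10⁻⁵ × 19.2 × (8440)² = 1.118 × 10⁻⁵ × 19.2 × 71,233,600 ≈ 15,290.7 × g
RCF_min = 1.118 × 10⁻⁵ × 8.4 × (8440)² = 1.118 × 10⁻⁵ × 8.4 × 71,233,600 ≈ 6,689.7 × g
ΔRCF = 15,290.7 − 6,689.7 = 8,601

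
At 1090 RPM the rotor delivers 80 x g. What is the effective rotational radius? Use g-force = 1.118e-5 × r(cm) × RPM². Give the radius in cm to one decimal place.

80 = 1.118 × 10⁻⁵ × r × (1090)²
r = 80 / (1.118 × 10⁻⁵ × 1,188,100) = 80 / 13.28296 ≈ 6.023 cm

r ≈ 6.0 cm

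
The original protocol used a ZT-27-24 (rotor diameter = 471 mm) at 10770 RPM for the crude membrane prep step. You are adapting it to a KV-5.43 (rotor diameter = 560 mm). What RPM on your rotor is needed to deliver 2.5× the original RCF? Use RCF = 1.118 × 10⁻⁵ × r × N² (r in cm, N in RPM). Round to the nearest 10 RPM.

Original rotor: r = 471 mm / 2 = 235.5 mm = 23.55 cm
RCF = 1.118 × 10⁻⁵ × r × N²
RCF_original = 1.118 × 10⁻⁵ × 23.55 × (10770)² = 1.118 × 10⁻⁵ × 23.55 × 115,992,900 ≈ 30,539.7 × g
Target RCF = 2.5 × 30,539.7 ≈ 76,349.2 × g
Your rotor: r = 560 mm / 2 = 280 mm = 28 cm
76,349.2 = 1.118 × 10⁻⁵ × 28 × N²
N² = 76,349.2 / (31.304 × 10⁻⁵) = 243,895,988
N ≈ √243,895,988 ≈ 15,617.2

≈ 15620 RPM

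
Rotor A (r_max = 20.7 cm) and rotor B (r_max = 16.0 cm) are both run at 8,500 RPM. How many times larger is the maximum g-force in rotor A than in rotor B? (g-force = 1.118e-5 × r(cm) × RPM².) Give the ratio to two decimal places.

At fixed N, RCF ∝ r, so RCF_A/RCF_B = r_A/r_B = 20.7 / 16.0 = 1.2937.

1.29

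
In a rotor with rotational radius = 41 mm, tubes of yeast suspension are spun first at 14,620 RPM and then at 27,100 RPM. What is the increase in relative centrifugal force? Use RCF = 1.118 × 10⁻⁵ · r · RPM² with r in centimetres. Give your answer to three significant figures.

r = 41 mm = 4.1 cm
RCF₁ = 1.118 × 10⁻⁵ × 4.1 × (14620)² = 1.118 × 10⁻⁵ × 4.1 × 213,744,400 ≈ 9,797.6 × g
RCF₂ = 1.118 × 10⁻⁵ × 4.1 × (27100)² = 1.118 × 10⁻⁵ × 4.1 × 734,410,000 ≈ 33,663.9 × g
Increase = 33,663.9 − 9,797.6 = 23,866.3

≈ 23900 x g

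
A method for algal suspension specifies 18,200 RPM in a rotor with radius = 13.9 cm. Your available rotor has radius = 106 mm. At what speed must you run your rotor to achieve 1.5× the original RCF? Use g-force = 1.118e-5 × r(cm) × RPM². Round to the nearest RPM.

RCF_original = 1.118 × 10⁻⁵ × 13.9 × (18200)² = 1.118 × 10⁻⁵ × 13.9 × 331,240,000 ≈ 51,475.4 × g
Target RCF = 1.5 × 51,475.4 ≈ 77,213.1 × g
Your rotor: r = 106 mm = 10.6 cm
77,213.1 = 1.118 × 10⁻⁵ × 10.6 × N²
N² = 77,213.1 / (11.8508 × 10⁻⁵) = 651,543,356
N ≈ √651,543,356 ≈ 25,525.3

≈ 25525 RPM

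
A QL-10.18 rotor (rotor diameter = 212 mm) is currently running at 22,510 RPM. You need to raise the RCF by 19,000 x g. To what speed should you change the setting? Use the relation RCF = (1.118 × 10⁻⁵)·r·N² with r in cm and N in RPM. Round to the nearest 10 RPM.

r = 212 mm / 2 = 106 mm = 10.6 cm
Current RCF = 1.118 × 10⁻⁵ × 10.6 × (22510)² = 1.118 × 10⁻⁵ × 10.6 × 506,700,100 ≈ 60,048 × g
Target RCF = 60,048 + 19,000 = 79,048 × g
N² = 79,048 / (11.8508 × 10⁻⁵) = 667,026,699
N ≈ √667,026,699 ≈ 25,826.9

≈ 25830 RPM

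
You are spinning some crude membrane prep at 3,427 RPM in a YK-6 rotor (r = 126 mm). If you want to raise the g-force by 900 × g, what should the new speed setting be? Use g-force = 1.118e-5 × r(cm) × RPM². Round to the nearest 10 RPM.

≈ 4260 RPM

r = 126 mm = 12.6 cm
Current RCF = 1.118 × 10⁻⁵ × 12.6 × (3427)² = 1.118 × 10⁻⁵ × 12.6 × 11,744,329 ≈ 1,654.4 × g
Target RCF = 1,654.4 + 900 = 2,554.4 × g
N² = 2,554.4 / (14.0868 × 10⁻⁵) = 18,133,288
N ≈ √18,133,288 ≈ 4,258.3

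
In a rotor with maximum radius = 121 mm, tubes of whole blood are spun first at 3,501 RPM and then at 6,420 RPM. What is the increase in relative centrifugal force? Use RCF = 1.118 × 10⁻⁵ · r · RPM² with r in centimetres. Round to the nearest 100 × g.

r = 121 mm = 12.1 cm
RCF₁ = 1.118 × 10⁻⁵ × 12.1 × (3501)² = 1.118 × 10⁻⁵ × 12.1 × 12,257,001 ≈ 1,658.1 × g
RCF₂ = 1.118 × 10⁻⁵ × 12.1 × (6420)² = 1.118 × 10⁻⁵ × 12.1 × 41,216,400 ≈ 5,575.7 × g
Increase = 5,575.7 − 1,658.1 = 3,917.6

3900 ×g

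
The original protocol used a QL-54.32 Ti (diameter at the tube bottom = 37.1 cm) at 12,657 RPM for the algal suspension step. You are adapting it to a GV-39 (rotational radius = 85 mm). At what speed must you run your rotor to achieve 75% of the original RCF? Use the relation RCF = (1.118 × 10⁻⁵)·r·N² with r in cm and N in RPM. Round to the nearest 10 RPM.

16190 RPM

Original rotor: r = 37.1 / 2 = 18.55 cm
RCF_original = 1.118 × 10⁻⁵ × 18.55 × (12657)² = 1.118 × 10⁻⁵ × 18.55 × 160,199,649 ≈ 33,223.6 × g
Target RCF = 0.75 × 33,223.6 ≈ 24,917.7 × g
Your rotor: r = 85 mm = 8.5 cm
24,917.7 = 1.118 × 10⁻⁵ × 8.5 × N²
N² = 24,917.7 / (9.503 × 10⁻⁵) = 262,208,776
N ≈ √262,208,776 ≈ 16,192.9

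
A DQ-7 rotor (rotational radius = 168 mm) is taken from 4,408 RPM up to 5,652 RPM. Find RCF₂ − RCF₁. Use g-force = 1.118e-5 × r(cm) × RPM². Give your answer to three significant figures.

≈ 2350 x g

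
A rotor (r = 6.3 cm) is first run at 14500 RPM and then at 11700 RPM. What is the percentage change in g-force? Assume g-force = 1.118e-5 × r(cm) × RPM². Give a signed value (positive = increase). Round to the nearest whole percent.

-35%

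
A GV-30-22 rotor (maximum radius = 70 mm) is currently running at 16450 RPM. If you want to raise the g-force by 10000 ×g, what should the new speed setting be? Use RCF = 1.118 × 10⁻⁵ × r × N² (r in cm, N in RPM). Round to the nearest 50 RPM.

r = 70 mm = 7.0 cm
Current RCF = 1.118 × 10⁻⁵ × 7 × (16450)² = 1.118 × 10⁻⁵ × 7 × 270,602,500 ≈ 21,177.4 × g
Target RCF = 21,177.4 + 10,000 = 31,177.4 × g
N² = 31,177.4 / (7.826 × 10⁻⁵) = 398,382,315
N ≈ √398,382,315 ≈ 19,959.5

19950 RPM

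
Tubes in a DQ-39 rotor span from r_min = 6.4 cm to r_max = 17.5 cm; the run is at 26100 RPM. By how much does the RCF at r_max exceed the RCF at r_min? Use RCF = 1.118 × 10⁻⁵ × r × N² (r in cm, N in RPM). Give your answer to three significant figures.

ΔRCF = 1.118 × 10⁻⁵ × (r_max − r_min) × N² = 1.118 × 10⁻⁵ × 11.1 × 681,210,000 ≈ 84,536.8

≈ 84500 × g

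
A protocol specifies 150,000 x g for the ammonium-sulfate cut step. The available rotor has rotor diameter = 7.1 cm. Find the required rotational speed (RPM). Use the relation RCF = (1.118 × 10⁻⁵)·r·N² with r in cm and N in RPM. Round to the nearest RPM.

61477 RPM

r = 7.1 / 2 = 3.55 cm
RCF = 1.118 × 10⁻⁵ × r × N²
150,000 = 1.118 × 10⁻⁵ × 3.55 × N²
N² = 150,000 / (3.9689 × 10⁻⁵) = 3,779,384,716
N ≈ √3,779,384,716 ≈ 61,476.7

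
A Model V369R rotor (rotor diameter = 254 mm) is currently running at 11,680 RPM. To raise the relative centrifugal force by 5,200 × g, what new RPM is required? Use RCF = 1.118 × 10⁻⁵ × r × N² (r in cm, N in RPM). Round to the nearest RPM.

13155 RPM

r = 254 mm / 2 = 127 mm = 12.7 cm
Current RCF = 1.118 × 10⁻⁵ × 12.7 × (11680)² = 1.118 × 10⁻⁵ × 12.7 × 136,422,400 ≈ 19,370.1 × g
Target RCF = 19,370.1 + 5,200 = 24,570.1 × g
N² = 24,570.1 / (14.1986 × 10⁻⁵) = 173,045,934
N ≈ √173,045,934 ≈ 13,154.7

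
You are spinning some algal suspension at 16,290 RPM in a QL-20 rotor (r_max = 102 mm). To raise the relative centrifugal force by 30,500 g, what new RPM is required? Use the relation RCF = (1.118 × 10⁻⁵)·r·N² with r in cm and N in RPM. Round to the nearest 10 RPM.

r = 102 mm = 10.2 cm
Current RCF = 1.118 × 10⁻⁵ × 10.2 × (16290)² = 1.118 × 10⁻⁵ × 10.2 × 265,364,100 ≈ 30,261.1 × g
Target RCF = 30,261.1 + 30,500 = 60,761.1 × g
N² = 60,761.1 / (11.4036 × 10⁻⁵) = 532,823,845
N ≈ √532,823,845 ≈ 23,083.0

N₂ ≈ 23080 RPM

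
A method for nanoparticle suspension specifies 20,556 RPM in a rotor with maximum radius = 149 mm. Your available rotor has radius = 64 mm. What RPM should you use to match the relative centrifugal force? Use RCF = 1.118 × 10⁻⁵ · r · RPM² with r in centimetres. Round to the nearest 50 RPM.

≈ 31350 RPM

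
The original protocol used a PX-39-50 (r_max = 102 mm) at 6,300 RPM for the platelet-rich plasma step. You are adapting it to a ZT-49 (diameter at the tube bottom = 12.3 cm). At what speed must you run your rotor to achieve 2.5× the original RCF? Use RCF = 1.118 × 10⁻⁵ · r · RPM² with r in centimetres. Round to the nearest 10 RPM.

Original rotor: r = 102 mm = 10.2 cm
RCF = 1.118 × 10⁻⁵ × r × N²
RCF_original = 1.118 × 10⁻⁵ × 10.2 × (6300)² = 1.118 × 10⁻⁵ × 10.2 × 39,690,000 ≈ 4,526.1 × g
Target RCF = 2.5 × 4,526.1 ≈ 11,315.2 × g
Your rotor: r = 12.3 / 2 = 6.15 cm
11,315.2 = 1.118 × 10⁻⁵ × 6.15 × N²
N² = 11,315.2 / (6.8757 × 10⁻⁵) = 164,567,971
N ≈ √164,567,971 ≈ 12,828.4

12830 RPM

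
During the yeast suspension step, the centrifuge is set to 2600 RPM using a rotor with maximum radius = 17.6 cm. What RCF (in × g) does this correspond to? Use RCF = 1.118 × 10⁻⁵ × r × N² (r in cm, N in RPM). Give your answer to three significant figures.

≈ 1330 × g

RCF = 1.118 × 10⁻⁵ × r × N²
RCF = 1.118 × 10⁻⁵ × 17.6 × (2600)² = 1.118 × 10⁻⁵ × 17.6 × 6,760,000 ≈ 1,330.2 × g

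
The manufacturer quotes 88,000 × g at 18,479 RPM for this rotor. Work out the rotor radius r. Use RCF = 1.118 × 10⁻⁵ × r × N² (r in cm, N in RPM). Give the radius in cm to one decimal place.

88000 = 1.118 × 10⁻⁵ × r × (18479)²
r = 88000 / (1.118 × 10⁻⁵ × 341,473,441) = 88000 / 3817.673 ≈ 23.051 cm

23.1 cm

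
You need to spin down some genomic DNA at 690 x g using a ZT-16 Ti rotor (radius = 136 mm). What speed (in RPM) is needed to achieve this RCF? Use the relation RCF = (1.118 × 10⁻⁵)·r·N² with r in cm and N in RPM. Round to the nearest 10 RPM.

r = 136 mm = 13.6 cm
RCF = 1.118 × 10⁻⁵ × r × N²
690 = 1.118 × 10⁻⁵ × 13.6 × N²
N² = 690 / (15.2048 × 10⁻⁵) = 4,538,041
N ≈ √4,538,041 ≈ 2,130.3

≈ 2130 RPM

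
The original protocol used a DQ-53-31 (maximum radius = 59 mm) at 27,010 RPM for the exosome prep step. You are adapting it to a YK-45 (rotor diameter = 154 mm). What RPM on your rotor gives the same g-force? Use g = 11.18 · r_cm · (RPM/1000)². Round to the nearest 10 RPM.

Original rotor: r = 59 mm = 5.9 cm
RCF_original = 11.18 × 5.9 × (27.01)² = 11.18 × 5.9 × 729.5401 ≈ 48,121.9 × g
Your rotor: r = 154 mm / 2 = 77 mm = 7.7 cm
48,121.9 = 11.18 × 7.7 × (N/1000)²
(N/1000)² = 48,121.9 / 86.086 = 558.998
N = 1000 × √558.998 ≈ 23,643.1

23640 RPM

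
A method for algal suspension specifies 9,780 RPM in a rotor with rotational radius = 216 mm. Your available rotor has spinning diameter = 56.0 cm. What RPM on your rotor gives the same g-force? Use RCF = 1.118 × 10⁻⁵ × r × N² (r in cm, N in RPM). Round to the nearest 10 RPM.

Original rotor: r = 216 mm = 21.6 cm
RCF_original = 1.118 × 10⁻⁵ × 21.6 × (9780)² = 1.118 × 10⁻⁵ × 21.6 × 95,648,400 ≈ 23,097.9 × g
Your rotor: r = 56.0 / 2 = 28 cm
23,097.9 = 1.118 × 10⁻⁵ × 28 × N²
N² = 23,097.9 / (31.304 × 10⁻⁵) = 73,785,778
N ≈ √73,785,778 ≈ 8,589.9

≈ 8590 RPM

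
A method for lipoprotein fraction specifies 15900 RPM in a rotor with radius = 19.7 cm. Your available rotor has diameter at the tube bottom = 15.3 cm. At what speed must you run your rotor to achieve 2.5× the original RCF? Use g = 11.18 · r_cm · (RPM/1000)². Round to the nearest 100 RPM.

40300 RPM

RCF_original = 11.18 × 19.7 × (15.9)² = 11.18 × 19.7 × 252.81 ≈ 55,680.4 × g
Target RCF = 2.5 × 55,680.4 ≈ 139,201 × g
Your rotor: r = 15.3 / 2 = 7.65 cm
139,201 = 11.18 × 7.65 × (N/1000)²
(N/1000)² = 139,201 / 85.527 = 1627.568
N = 1000 × √1627.568 ≈ 40,343.1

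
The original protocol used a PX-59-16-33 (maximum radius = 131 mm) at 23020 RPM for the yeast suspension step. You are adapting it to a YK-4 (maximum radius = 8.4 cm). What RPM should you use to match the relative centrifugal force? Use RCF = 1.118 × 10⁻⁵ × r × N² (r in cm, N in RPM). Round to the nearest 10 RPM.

Original rotor: r = 131 mm = 13.1 cm
RCF_original = 1.118 × 10⁻⁵ × 13.1 × (23020)² = 1.118 × 10⁻⁵ × 13.1 × 529,920,400 ≈ 77,611.1 × g
77,611.1 = 1.118 × 10⁻⁵ × 8.4 × N²
N² = 77,611.1 / (9.3912 × 10⁻⁵) = 826,423,673
N ≈ √826,423,673 ≈ 28,747.6

≈ 28750 RPM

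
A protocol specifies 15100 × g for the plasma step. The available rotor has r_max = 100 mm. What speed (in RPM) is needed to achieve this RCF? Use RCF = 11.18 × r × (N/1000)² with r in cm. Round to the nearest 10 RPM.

r = 100 mm = 10.0 cm
RCF = 11.18 × r × (N/1000)²
15,100 = 11.18 × 10 × (N/1000)²
(N/1000)² = 15,100 / 111.8 = 135.0626
N = 1000 × √135.0626 ≈ 11,621.6

≈ 11620 RPM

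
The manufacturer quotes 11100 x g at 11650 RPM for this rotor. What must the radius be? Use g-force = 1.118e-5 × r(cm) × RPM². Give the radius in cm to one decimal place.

RCF = 1.118 × 10⁻⁵ × r × N²
11100 = 1.118 × 10⁻⁵ × r × (11650)²
r = 11100 / (1.118 × 10⁻⁵ × 135,722,500) = 11100 / 1517.378 ≈ 7.315 cm

7.3 cm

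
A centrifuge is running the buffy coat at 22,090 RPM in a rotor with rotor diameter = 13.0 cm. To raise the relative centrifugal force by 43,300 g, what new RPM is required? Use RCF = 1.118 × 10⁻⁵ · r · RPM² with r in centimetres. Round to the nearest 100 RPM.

r = 13.0 / 2 = 6.5 cm
Current RCF = 1.118 × 10⁻⁵ × 6.5 × (22090)² = 1.118 × 10⁻⁵ × 6.5 × 487,968,100 ≈ 35,460.6 × g
Target RCF = 35,460.6 + 43,300 = 78,760.6 × g
N² = 78,760.6 / (7.267 × 10⁻⁵) = 1,083,811,752
N ≈ √1,083,811,752 ≈ 32,921.3

N₂ ≈ 32900 RPM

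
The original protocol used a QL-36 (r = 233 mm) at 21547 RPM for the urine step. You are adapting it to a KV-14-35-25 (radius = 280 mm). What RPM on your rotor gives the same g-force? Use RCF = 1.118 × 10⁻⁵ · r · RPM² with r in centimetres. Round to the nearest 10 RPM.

Original rotor: r = 233 mm = 23.3 cm
RCF = 1.118 × 10⁻⁵ × r × N²
RCF_original = 1.118 × 10⁻⁵ × 23.3 × (21547)² = 1.118 × 10⁻⁵ × 23.3 × 464,273,209 ≈ 120,940.4 × g
Your rotor: r = 280 mm = 28.0 cm
120,940.4 = 1.118 × 10⁻⁵ × 28 × N²
N² = 120,940.4 / (31.304 × 10⁻⁵) = 386,341,682
N ≈ √386,341,682 ≈ 19,655.6

≈ 19660 RPM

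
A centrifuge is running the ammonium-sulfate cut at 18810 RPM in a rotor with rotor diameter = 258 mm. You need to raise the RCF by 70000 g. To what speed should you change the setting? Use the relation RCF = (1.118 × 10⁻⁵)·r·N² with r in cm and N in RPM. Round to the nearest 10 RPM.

28970 RPM

r = 258 mm / 2 = 129 mm = 12.9 cm
Current RCF = 1.118 × 10⁻⁵ × 12.9 × (18810)² = 1.118 × 10⁻⁵ × 12.9 × 353,816,100 ≈ 51,028.1 × g
Target RCF = 51,028.1 + 70,000 = 121,028.1 × g
N² = 121,028.1 / (14.4222 × 10⁻⁵) = 839,179,182
N ≈ √839,179,182 ≈ 28,968.6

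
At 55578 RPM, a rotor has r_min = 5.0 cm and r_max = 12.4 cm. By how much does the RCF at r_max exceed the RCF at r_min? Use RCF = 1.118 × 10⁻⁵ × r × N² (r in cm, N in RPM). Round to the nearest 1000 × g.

ΔRCF = 1.118 × 10⁻⁵ × (r_max − r_min) × N² = 1.118 × 10⁻⁵ × 7.4 × 3,088,914,084 ≈ 255,552

≈ 256000 g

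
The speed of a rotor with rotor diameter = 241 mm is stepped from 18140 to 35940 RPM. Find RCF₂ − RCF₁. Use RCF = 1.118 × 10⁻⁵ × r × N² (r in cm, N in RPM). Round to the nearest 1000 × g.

r = 241 mm / 2 = 120.5 mm = 12.05 cm
RCF₁ = 1.118 × 10⁻⁵ × 12.05 × (18140)² = 1.118 × 10⁻⁵ × 12.05 × 329,059,600 ≈ 44,330.6 × g
RCF₂ = 1.118 × 10⁻⁵ × 12.05 × (35940)² = 1.118 × 10⁻⁵ × 12.05 × 1,291,683,600 ≈ 174,014.3 × g
Increase = 174,014.3 − 44,330.6 = 129,683.7

≈ 130000 × g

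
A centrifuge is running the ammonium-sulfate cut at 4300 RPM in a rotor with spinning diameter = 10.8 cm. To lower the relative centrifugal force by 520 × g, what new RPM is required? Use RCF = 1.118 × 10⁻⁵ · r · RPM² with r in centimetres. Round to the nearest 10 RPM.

3140 RPM

r = 10.8 / 2 = 5.4 cm
Current RCF = 1.118 × 10⁻⁵ × 5.4 × (4300)² = 1.118 × 10⁻⁵ × 5.4 × 18,490,000 ≈ 1,116.3 × g
Target RCF = 1,116.3 − 520 = 596.3 × g
N² = 596.3 / (6.0372 × 10⁻⁵) = 9,877,095
N ≈ √9,877,095 ≈ 3,142.8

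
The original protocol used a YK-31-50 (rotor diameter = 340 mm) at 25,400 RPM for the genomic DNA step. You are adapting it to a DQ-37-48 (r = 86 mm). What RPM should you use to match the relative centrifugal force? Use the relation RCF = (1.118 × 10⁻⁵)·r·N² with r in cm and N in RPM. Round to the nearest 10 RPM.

Original rotor: r = 340 mm / 2 = 170 mm = 17 cm
RCF = 1.118 × 10⁻⁵ × r × N²
RCF_original = 1.118 × 10⁻⁵ × 17 × (25400)² = 1.118 × 10⁻⁵ × 17 × 645,160,000 ≈ 122,619.1 × g
Your rotor: r = 86 mm = 8.6 cm
122,619.1 = 1.118 × 10⁻⁵ × 8.6 × N²
N² = 122,619.1 / (9.6148 × 10⁻⁵) = 1,275,316,179
N ≈ √1,275,316,179 ≈ 35,711.6

35710 RPM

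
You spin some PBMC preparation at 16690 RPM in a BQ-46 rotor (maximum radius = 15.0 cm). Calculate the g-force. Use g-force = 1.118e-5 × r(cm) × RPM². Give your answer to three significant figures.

RCF = 1.118 × 10⁻⁵ × 15 × (16690)² = 1.118 × 10⁻⁵ × 15 × 278,556,100 ≈ 46,713.9 × g

≈ 46700 g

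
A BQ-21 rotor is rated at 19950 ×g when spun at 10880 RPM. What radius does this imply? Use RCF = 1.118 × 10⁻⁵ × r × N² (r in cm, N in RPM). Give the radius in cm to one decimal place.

RCF = 1.118 × 10⁻⁵ × r × N²
19950 = 1.118 × 10⁻⁵ × r × (10880)²
r = 19950 / (1.118 × 10⁻⁵ × 118,374,400) = 19950 / 1323.426 ≈ 15.075 cm

≈ 15.1 cm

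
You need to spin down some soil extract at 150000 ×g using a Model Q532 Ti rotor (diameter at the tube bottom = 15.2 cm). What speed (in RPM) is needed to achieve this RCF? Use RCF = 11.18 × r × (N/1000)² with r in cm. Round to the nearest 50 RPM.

42000 RPM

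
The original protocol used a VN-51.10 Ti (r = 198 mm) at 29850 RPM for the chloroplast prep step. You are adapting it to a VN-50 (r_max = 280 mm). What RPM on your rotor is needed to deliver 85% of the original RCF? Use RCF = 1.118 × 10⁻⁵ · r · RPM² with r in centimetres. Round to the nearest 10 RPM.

Original rotor: r = 198 mm = 19.8 cm
RCF = 1.118 × 10⁻⁵ × r × N²
RCF_original = 1.118 × 10⁻⁵ × 19.8 × (29850)² = 1.118 × 10⁻⁵ × 19.8 × 891,022,500 ≈ 197,240.3 × g
Target RCF = 0.85 × 197,240.3 ≈ 167,654.3 × g
Your rotor: r = 280 mm = 28.0 cm
167,654.3 = 1.118 × 10⁻⁵ × 28 × N²
N² = 167,654.3 / (31.304 × 10⁻⁵) = 535,568,298
N ≈ √535,568,298 ≈ 23,142.3

≈ 23140 RPM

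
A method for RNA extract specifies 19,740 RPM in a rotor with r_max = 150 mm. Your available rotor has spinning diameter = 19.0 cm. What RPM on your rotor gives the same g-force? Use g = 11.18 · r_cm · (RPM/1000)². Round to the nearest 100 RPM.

24800 RPM

Original rotor: r = 150 mm = 15.0 cm
RCF_original = 11.18 × 15 × (19.74)² = 11.18 × 15 × 389.6676 ≈ 65,347.3 × g
Your rotor: r = 19.0 / 2 = 9.5 cm
65,347.3 = 11.18 × 9.5 × (N/1000)²
(N/1000)² = 65,347.3 / 106.21 = 615.265
N = 1000 × √615.265 ≈ 24,804.5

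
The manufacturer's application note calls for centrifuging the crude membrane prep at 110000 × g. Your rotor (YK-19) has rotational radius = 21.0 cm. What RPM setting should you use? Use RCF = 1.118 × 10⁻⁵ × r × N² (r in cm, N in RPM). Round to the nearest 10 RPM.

N ≈ 21650 RPM

RCF = 1.118 × 10⁻⁵ × r × N²
110,000 = 1.118 × 10⁻⁵ × 21 × N²
N² = 110,000 / (23.478 × 10⁻⁵) = 468,523,724
N ≈ √468,523,724 ≈ 21,645.4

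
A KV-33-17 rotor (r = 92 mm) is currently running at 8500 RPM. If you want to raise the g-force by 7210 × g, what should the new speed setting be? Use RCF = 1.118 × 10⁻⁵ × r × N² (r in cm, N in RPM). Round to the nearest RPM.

r = 92 mm = 9.2 cm
Current RCF = 1.118 × 10⁻⁵ × 9.2 × (8500)² = 1.118 × 10⁻⁵ × 9.2 × 72,250,000 ≈ 7,431.3 × g
Target RCF = 7,431.3 + 7,210 = 14,641.3 × g
N² = 14,641.3 / (10.2856 × 10⁻⁵) = 142,347,554
N ≈ √142,347,554 ≈ 11,930.9

N₂ ≈ 11931 RPM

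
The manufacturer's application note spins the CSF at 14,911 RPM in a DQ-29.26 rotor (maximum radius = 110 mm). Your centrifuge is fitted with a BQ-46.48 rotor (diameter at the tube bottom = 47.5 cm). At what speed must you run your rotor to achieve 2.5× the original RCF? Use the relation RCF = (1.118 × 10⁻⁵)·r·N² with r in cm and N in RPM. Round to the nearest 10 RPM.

≈ 16050 RPM

Original rotor: r = 110 mm = 11.0 cm
RCF_original = 1.118 × 10⁻⁵ × 11 × (14911)² = 1.118 × 10⁻⁵ × 11 × 222,337,921 ≈ 27,343.1 × g
Target RCF = 2.5 × 27,343.1 ≈ 68,357.8 × g
Your rotor: r = 47.5 / 2 = 23.75 cm
68,357.8 = 1.118 × 10⁻⁵ × 23.75 × N²
N² = 68,357.8 / (26.5525 × 10⁻⁵) = 257,443,932
N ≈ √257,443,932 ≈ 16,045.1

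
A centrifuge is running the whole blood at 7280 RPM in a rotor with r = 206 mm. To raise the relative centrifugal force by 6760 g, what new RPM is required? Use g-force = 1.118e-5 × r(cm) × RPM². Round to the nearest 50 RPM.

r = 206 mm = 20.6 cm
Current RCF = 1.118 × 10⁻⁵ × 20.6 × (7280)² = 1.118 × 10⁻⁵ × 20.6 × 52,998,400 ≈ 12,206 × g
Target RCF = 12,206 + 6,760 = 18,966 × g
N² = 18,966 / (23.0308 × 10⁻⁵) = 82,350,591
N ≈ √82,350,591 ≈ 9,074.7

9050 RPM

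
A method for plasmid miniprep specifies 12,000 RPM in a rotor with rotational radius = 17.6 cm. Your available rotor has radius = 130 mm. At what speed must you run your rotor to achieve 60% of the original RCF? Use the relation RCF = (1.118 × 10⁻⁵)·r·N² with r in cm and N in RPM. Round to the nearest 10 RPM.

RCF_original = 1.118 × 10⁻⁵ × 17.6 × (12000)² = 1.118 × 10⁻⁵ × 17.6 × 144,000,000 ≈ 28,334.6 × g
Target RCF = 0.6 × 28,334.6 ≈ 17,000.8 × g
Your rotor: r = 130 mm = 13.0 cm
17,000.8 = 1.118 × 10⁻⁵ × 13 × N²
N² = 17,000.8 / (14.534 × 10⁻⁵) = 116,972,616
N ≈ √116,972,616 ≈ 10,815.4

10820 RPM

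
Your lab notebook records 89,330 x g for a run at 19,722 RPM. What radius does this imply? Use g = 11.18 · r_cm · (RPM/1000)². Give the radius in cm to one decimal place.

20.5 cm

RCF = 11.18 × r × (N/1000)²
89330 = 11.18 × r × (19.722)²
r = 89330 / (11.18 × 388.957284) = 89330 / 4348.542 ≈ 20.543 cm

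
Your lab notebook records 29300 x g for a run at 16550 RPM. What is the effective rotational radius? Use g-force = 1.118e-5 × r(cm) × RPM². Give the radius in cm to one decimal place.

9.6 cm

29300 = 1.118 × 10⁻⁵ × r × (16550)²
r = 29300 / (1.118 × 10⁻⁵ × 273,902,500) = 29300 / 3062.23 ≈ 9.568 cm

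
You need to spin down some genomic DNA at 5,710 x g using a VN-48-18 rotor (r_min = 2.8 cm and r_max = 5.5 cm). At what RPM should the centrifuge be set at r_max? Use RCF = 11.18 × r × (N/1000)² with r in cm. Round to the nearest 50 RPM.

Use r_max = 5.5 cm.
5,710 = 11.18 × 5.5 × (N/1000)²
(N/1000)² = 5,710 / 61.49 = 92.86063
N = 1000 × √92.86063 ≈ 9,636.4

9650 RPM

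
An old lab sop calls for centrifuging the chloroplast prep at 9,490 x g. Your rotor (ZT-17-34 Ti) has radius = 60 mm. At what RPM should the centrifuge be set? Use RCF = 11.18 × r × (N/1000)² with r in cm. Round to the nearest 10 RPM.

r = 60 mm = 6.0 cm
RCF = 11.18 × r × (N/1000)²
9,490 = 11.18 × 6 × (N/1000)²
(N/1000)² = 9,490 / 67.08 = 141.4729
N = 1000 × √141.4729 ≈ 11,894.2

11890 RPM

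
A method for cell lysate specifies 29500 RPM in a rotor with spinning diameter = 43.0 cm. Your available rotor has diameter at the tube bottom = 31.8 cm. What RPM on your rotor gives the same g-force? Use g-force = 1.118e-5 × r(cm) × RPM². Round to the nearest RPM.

≈ 34304 RPM

Original rotor: r = 43.0 / 2 = 21.5 cm
RCF = 1.118 × 10⁻⁵ × r × N²
RCF_original = 1.118 × 10⁻⁵ × 21.5 × (29500)² = 1.118 × 10⁻⁵ × 21.5 × 870,250,000 ≈ 209,182 × g
Your rotor: r = 31.8 / 2 = 15.9 cm
209,182 = 1.118 × 10⁻⁵ × 15.9 × N²
N² = 209,182 / (17.7762 × 10⁻⁵) = 1,176,753,187
N ≈ √1,176,753,187 ≈ 34,303.8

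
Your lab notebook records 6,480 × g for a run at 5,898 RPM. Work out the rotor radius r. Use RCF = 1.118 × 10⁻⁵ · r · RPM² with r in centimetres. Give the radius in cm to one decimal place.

≈ 16.7 cm

6480 = 1.118 × 10⁻⁵ × r × (5898)²
r = 6480 / (1.118 × 10⁻⁵ × 34,786,404) = 6480 / 388.912 ≈ 16.662 cm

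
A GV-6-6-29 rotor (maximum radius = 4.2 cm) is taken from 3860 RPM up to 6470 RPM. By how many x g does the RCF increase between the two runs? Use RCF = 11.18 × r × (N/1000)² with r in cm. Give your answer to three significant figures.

RCF₁ = 11.18 × 4.2 × (3.86)² = 11.18 × 4.2 × 14.8996 ≈ 699.6 × g
RCF₂ = 11.18 × 4.2 × (6.47)² = 11.18 × 4.2 × 41.8609 ≈ 1,965.6 × g
Increase = 1,965.6 − 699.6 = 1,266

1270 x g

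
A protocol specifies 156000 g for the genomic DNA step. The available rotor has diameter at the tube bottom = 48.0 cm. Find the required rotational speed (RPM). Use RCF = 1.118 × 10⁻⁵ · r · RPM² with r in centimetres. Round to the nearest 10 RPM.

≈ 24110 RPM

r = 48.0 / 2 = 24 cm
156,000 = 1.118 × 10⁻⁵ × 24 × N²
N² = 156,000 / (26.832 × 10⁻⁵) = 581,395,349
N ≈ √581,395,349 ≈ 24,112.1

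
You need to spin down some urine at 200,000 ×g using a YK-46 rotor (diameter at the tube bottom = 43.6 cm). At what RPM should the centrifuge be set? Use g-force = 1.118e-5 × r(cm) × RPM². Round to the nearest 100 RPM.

N ≈ 28600 RPM

r = 43.6 / 2 = 21.8 cm
RCF = 1.118 × 10⁻⁵ × r × N²
200,000 = 1.118 × 10⁻⁵ × 21.8 × N²
N² = 200,000 / (24.3724 × 10⁻⁵) = 820,600,351
N ≈ √820,600,351 ≈ 28,646.1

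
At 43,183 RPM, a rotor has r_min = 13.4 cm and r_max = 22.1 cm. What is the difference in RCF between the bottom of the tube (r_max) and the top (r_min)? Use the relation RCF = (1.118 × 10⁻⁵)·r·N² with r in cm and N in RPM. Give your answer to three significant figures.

ΔRCF ≈ 181000 × g

ΔRCF = 1.118 × 10⁻⁵ × (r_max − r_min) × N² = 1.118 × 10⁻⁵ × 8.7 × 1,864,771,489 ≈ 181,378.9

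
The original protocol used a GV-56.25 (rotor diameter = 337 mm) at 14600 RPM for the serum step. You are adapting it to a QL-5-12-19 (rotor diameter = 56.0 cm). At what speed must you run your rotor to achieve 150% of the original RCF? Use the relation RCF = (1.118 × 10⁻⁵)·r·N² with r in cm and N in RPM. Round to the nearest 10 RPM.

≈ 13870 RPM

Original rotor: r = 337 mm / 2 = 168.5 mm = 16.85 cm
RCF_original = 1.118 × 10⁻⁵ × 16.85 × (14600)² = 1.118 × 10⁻⁵ × 16.85 × 213,160,000 ≈ 40,155.7 × g
Target RCF = 1.5 × 40,155.7 ≈ 60,233.5 × g
Your rotor: r = 56.0 / 2 = 28 cm
60,233.5 = 1.118 × 10⁻⁵ × 28 × N²
N² = 60,233.5 / (31.304 × 10⁻⁵) = 192,414,707
N ≈ √192,414,707 ≈ 13,871.4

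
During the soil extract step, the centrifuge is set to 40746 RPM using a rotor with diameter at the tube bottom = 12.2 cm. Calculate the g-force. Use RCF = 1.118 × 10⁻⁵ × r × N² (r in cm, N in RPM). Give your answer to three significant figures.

r = 12.2 / 2 = 6.1 cm
RCF = 1.118 × 10⁻⁵ × r × N²
RCF = 1.118 × 10⁻⁵ × 6.1 × (40746)² = 1.118 × 10⁻⁵ × 6.1 × 1,660,236,516 ≈ 113,224.8 × g

≈ 113000 ×g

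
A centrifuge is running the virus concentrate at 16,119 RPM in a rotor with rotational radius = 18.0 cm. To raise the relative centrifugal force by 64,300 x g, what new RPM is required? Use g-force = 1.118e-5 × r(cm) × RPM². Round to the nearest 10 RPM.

24070 RPM

Current RCF = 1.118 × 10⁻⁵ × 18 × (16119)² = 1.118 × 10⁻⁵ × 18 × 259,822,161 ≈ 52,286.6 × g
Target RCF = 52,286.6 + 64,300 = 116,586.6 × g
N² = 116,586.6 / (20.124 × 10⁻⁵) = 579,341,085
N ≈ √579,341,085 ≈ 24,069.5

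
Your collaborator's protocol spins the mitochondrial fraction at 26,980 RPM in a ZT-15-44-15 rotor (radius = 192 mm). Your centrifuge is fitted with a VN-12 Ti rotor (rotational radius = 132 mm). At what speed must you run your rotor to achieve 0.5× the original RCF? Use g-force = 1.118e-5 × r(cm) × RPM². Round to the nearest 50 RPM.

≈ 23000 RPM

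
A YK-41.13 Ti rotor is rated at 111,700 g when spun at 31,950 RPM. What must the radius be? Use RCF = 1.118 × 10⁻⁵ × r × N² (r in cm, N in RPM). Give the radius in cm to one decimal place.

9.8 cm

111700 = 1.118 × 10⁻⁵ × r × (31950)²
r = 111700 / (1.118 × 10⁻⁵ × 1,020,802,500) = 111700 / 11412.57 ≈ 9.787 cm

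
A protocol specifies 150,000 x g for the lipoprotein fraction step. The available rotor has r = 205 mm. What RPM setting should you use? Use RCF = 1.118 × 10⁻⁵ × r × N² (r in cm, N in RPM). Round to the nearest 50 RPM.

N ≈ 25600 RPM

r = 205 mm = 20.5 cm
RCF = 1.118 × 10⁻⁵ × r × N²
150,000 = 1.118 × 10⁻⁵ × 20.5 × N²
N² = 150,000 / (22.919 × 10⁻⁵) = 654,478,817
N ≈ √654,478,817 ≈ 25,582.8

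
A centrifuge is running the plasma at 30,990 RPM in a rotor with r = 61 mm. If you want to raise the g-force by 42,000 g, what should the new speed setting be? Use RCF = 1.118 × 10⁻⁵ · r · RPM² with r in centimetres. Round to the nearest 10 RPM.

r = 61 mm = 6.1 cm
Current RCF = 1.118 × 10⁻⁵ × 6.1 × (30990)² = 1.118 × 10⁻⁵ × 6.1 × 960,380,100 ≈ 65,496 × g
Target RCF = 65,496 + 42,000 = 107,496 × g
N² = 107,496 / (6.8198 × 10⁻⁵) = 1,576,233,907
N ≈ √1,576,233,907 ≈ 39,701.8

N₂ ≈ 39700 RPM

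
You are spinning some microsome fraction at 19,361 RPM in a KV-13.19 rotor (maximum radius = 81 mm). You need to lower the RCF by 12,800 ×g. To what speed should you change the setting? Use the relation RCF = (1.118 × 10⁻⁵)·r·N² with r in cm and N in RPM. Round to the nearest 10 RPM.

r = 81 mm = 8.1 cm
Current RCF = 1.118 × 10⁻⁵ × 8.1 × (19361)² = 1.118 × 10⁻⁵ × 8.1 × 374,848,321 ≈ 33,945.5 × g
Target RCF = 33,945.5 − 12,800 = 21,145.5 × g
N² = 21,145.5 / (9.0558 × 10⁻⁵) = 233,502,286
N ≈ √233,502,286 ≈ 15,280.8

15280 RPM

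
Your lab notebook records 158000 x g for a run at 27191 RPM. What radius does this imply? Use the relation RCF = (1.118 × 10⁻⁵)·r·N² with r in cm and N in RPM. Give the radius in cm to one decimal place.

r ≈ 19.1 cm

RCF = 1.118 × 10⁻⁵ × r × N²
158000 = 1.118 × 10⁻⁵ × r × (27191)²
r = 158000 / (1.118 × 10⁻⁵ × 739,350,481) = 158000 / 8265.938 ≈ 19.115 cm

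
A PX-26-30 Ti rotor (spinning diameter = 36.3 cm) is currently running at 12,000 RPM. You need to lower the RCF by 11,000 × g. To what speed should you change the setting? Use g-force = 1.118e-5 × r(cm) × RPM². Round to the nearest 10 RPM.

r = 36.3 / 2 = 18.15 cm
Current RCF = 1.118 × 10⁻⁵ × 18.15 × (12000)² = 1.118 × 10⁻⁵ × 18.15 × 144,000,000 ≈ 29,220 × g
Target RCF = 29,220 − 11,000 = 18,220 × g
N² = 18,220 / (20.2917 × 10⁻⁵) = 89,790,407
N ≈ √89,790,407 ≈ 9,475.8

N₂ ≈ 9480 RPM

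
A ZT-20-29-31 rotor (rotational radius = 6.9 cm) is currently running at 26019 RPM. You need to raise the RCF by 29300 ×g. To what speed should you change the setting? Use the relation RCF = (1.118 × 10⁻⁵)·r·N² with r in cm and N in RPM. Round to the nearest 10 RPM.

32510 RPM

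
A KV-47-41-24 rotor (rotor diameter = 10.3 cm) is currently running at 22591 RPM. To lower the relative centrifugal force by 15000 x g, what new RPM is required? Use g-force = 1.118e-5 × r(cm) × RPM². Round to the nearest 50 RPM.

r = 10.3 / 2 = 5.15 cm
Current RCF = 1.118 × 10⁻⁵ × 5.15 × (22591)² = 1.118 × 10⁻⁵ × 5.15 × 510,353,281 ≈ 29,384.6 × g
Target RCF = 29,384.6 − 15,000 = 14,384.6 × g
N² = 14,384.6 / (5.7577 × 10⁻⁵) = 249,832,398
N ≈ √249,832,398 ≈ 15,806.1

N₂ ≈ 15800 RPM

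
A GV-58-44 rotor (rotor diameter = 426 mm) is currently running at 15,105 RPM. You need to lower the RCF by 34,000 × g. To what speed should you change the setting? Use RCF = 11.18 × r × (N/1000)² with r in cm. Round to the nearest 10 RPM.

≈ 9240 RPM

r = 426 mm / 2 = 213 mm = 21.3 cm
Current RCF = 11.18 × 21.3 × (15.105)² = 11.18 × 21.3 × 228.161025 ≈ 54,332.9 × g
Target RCF = 54,332.9 − 34,000 = 20,332.9 × g
(N/1000)² = 20,332.9 / 238.134 = 85.38428
N = 1000 × √85.38428 ≈ 9,240.4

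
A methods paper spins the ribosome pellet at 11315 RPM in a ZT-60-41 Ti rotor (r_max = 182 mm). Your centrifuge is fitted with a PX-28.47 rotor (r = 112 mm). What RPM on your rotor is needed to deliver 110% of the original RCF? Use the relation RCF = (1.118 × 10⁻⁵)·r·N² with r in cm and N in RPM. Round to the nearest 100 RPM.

15100 RPM

Original rotor: r = 182 mm = 18.2 cm
RCF = 1.118 × 10⁻⁵ × r × N²
RCF_original = 1.118 × 10⁻⁵ × 18.2 × (11315)² = 1.118 × 10⁻⁵ × 18.2 × 128,029,225 ≈ 26,050.9 × g
Target RCF = 1.1 × 26,050.9 ≈ 28,656 × g
Your rotor: r = 112 mm = 11.2 cm
28,656 = 1.118 × 10⁻⁵ × 11.2 × N²
N² = 28,656 / (12.5216 × 10⁻⁵) = 228,852,543
N ≈ √228,852,543 ≈ 15,127.9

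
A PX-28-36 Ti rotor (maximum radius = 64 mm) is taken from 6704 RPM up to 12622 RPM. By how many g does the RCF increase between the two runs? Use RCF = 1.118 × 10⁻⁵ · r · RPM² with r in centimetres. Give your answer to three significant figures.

r = 64 mm = 6.4 cm
RCF₁ = 1.118 × 10⁻⁵ × 6.4 × (6704)² = 1.118 × 10⁻⁵ × 6.4 × 44,943,616 ≈ 3,215.8 × g
RCF₂ = 1.118 × 10⁻⁵ × 6.4 × (12622)² = 1.118 × 10⁻⁵ × 6.4 × 159,314,884 ≈ 11,399.3 × g
Increase = 11,399.3 − 3,215.8 = 8,183.5

≈ 8180 g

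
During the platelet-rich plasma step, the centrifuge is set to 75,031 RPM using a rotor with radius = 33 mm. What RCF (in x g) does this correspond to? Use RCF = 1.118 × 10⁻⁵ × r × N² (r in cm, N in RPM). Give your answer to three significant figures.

208000 x g

r = 33 mm = 3.3 cm
RCF = 1.118 × 10⁻⁵ × r × N²
RCF = 1.118 × 10⁻⁵ × 3.3 × (75031)² = 1.118 × 10⁻⁵ × 3.3 × 5,629,650,961 ≈ 207,700.3 × g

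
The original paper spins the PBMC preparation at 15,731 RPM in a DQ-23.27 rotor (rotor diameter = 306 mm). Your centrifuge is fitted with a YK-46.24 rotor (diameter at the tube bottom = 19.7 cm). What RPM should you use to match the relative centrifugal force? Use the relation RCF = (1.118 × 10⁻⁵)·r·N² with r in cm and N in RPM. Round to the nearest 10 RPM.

Original rotor: r = 306 mm / 2 = 153 mm = 15.3 cm
RCF_original = 1.118 × 10⁻⁵ × 15.3 × (15731)² = 1.118 × 10⁻⁵ × 15.3 × 247,464,361 ≈ 42,329.8 × g
Your rotor: r = 19.7 / 2 = 9.85 cm
42,329.8 = 1.118 × 10⁻⁵ × 9.85 × N²
N² = 42,329.8 / (11.0123 × 10⁻⁵) = 384,386,550
N ≈ √384,386,550 ≈ 19,605.8

≈ 19610 RPM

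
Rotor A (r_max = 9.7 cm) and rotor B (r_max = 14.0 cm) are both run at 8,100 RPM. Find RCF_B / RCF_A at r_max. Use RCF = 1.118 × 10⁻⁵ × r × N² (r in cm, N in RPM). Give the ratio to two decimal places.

1.44

At fixed N, RCF ∝ r, so RCF_B/RCF_A = r_B/r_A = 14.0 / 9.7 = 1.4433.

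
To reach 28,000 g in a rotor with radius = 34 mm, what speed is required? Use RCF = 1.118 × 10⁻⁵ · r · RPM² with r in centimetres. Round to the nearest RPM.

r = 34 mm = 3.4 cm
28,000 = 1.118 × 10⁻⁵ × 3.4 × N²
N² = 28,000 / (3.8012 × 10⁻⁵) = 736,609,492
N ≈ √736,609,492 ≈ 27,140.6

27141 RPM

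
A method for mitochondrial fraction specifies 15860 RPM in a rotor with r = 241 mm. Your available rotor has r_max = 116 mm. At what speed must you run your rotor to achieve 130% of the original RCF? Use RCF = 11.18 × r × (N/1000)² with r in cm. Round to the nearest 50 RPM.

Original rotor: r = 241 mm = 24.1 cm
RCF = 11.18 × r × (N/1000)²
RCF_original = 11.18 × 24.1 × (15.86)² = 11.18 × 24.1 × 251.5396 ≈ 67,774.3 × g
Target RCF = 1.3 × 67,774.3 ≈ 88,106.6 × g
Your rotor: r = 116 mm = 11.6 cm
88,106.6 = 11.18 × 11.6 × (N/1000)²
(N/1000)² = 88,106.6 / 129.688 = 679.3736
N = 1000 × √679.3736 ≈ 26,064.8

≈ 26050 RPM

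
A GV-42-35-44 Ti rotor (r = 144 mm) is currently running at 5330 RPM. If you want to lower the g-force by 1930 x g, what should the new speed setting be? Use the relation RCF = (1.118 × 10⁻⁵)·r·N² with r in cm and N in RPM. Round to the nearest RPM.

4052 RPM

r = 144 mm = 14.4 cm
Current RCF = 1.118 × 10⁻⁵ × 14.4 × (5330)² = 1.118 × 10⁻⁵ × 14.4 × 28,408,900 ≈ 4,573.6 × g
Target RCF = 4,573.6 − 1,930 = 2,643.6 × g
N² = 2,643.6 / (16.0992 × 10⁻⁵) = 16,420,692
N ≈ √16,420,692 ≈ 4,052.2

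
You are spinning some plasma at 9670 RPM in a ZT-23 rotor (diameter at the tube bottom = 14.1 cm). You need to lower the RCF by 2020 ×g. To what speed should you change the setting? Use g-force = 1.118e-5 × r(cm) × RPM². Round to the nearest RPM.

≈ 8239 RPM

r = 14.1 / 2 = 7.05 cm
Current RCF = 1.118 × 10⁻⁵ × 7.05 × (9670)² = 1.118 × 10⁻⁵ × 7.05 × 93,508,900 ≈ 7,370.3 × g
Target RCF = 7,370.3 − 2,020 = 5,350.3 × g
N² = 5,350.3 / (7.8819 × 10⁻⁵) = 67,880,841
N ≈ √67,880,841 ≈ 8,239.0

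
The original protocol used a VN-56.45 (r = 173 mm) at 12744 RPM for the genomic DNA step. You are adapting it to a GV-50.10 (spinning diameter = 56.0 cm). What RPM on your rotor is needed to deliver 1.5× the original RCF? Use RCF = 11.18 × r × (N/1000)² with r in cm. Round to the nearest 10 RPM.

≈ 12270 RPM

Original rotor: r = 173 mm = 17.3 cm
RCF_original = 11.18 × 17.3 × (12.744)² = 11.18 × 17.3 × 162.409536 ≈ 31,412.3 × g
Target RCF = 1.5 × 31,412.3 ≈ 47,118.4 × g
Your rotor: r = 56.0 / 2 = 28 cm
47,118.4 = 11.18 × 28 × (N/1000)²
(N/1000)² = 47,118.4 / 313.04 = 150.5188
N = 1000 × √150.5188 ≈ 12,268.6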